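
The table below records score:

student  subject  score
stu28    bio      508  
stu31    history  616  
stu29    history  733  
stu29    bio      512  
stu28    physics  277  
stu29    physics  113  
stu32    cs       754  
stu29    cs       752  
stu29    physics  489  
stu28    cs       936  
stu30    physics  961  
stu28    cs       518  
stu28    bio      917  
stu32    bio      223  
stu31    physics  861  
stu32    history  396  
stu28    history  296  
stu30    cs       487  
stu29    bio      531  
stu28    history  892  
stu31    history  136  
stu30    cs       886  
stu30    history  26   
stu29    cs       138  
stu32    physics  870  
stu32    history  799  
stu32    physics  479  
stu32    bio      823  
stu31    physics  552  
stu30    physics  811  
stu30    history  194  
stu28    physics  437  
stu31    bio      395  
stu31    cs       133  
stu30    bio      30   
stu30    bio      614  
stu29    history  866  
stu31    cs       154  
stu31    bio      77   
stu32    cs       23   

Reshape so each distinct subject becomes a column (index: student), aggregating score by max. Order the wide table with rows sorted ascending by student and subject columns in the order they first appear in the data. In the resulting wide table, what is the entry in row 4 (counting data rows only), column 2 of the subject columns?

616

With rows sorted ascending by student, row 4 is student=stu31. subject columns in first-appearance order: bio, history, physics, cs; column 2 is history.
Long rows with student=stu31, subject=history: max(616, 136) = 616.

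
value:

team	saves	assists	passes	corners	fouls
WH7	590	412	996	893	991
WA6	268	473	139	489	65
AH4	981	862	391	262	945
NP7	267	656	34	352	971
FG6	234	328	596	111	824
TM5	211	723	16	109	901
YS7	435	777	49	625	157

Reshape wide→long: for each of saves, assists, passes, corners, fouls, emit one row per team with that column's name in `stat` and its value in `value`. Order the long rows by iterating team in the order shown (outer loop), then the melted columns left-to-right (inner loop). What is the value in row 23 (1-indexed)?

596

35 rows total (7 × 5). Row 23: index ⌊(23-1)/5⌋ = 4 into team → FG6; (23-1) mod 5 = 2 into the melted columns → passes.
So row 23 is (FG6, passes, 596); value = 596.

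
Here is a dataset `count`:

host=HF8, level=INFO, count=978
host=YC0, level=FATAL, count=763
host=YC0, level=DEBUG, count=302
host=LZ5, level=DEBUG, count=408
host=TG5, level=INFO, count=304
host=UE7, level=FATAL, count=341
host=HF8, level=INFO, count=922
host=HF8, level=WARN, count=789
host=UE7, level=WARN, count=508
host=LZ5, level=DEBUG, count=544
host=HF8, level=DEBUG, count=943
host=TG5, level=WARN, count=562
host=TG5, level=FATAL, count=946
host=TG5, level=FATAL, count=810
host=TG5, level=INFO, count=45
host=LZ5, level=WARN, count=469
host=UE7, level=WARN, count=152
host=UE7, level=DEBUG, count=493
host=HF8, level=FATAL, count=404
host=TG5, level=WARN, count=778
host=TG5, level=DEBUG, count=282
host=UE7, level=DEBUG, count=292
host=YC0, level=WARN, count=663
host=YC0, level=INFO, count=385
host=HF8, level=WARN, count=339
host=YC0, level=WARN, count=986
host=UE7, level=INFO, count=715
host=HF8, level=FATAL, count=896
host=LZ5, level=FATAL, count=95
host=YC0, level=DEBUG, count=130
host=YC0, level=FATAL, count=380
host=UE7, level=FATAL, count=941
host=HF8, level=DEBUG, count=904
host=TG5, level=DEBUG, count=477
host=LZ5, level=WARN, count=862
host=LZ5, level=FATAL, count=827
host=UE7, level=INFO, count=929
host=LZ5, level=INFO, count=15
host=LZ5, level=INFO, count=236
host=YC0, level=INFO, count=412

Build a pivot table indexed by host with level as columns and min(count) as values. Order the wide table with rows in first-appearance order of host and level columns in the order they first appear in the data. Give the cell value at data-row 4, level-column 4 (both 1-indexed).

With rows in first-appearance order of host, row 4 is host=TG5. level columns in first-appearance order: INFO, FATAL, DEBUG, WARN; column 4 is WARN.
Long rows with host=TG5, level=WARN: min(562, 778) = 562.

562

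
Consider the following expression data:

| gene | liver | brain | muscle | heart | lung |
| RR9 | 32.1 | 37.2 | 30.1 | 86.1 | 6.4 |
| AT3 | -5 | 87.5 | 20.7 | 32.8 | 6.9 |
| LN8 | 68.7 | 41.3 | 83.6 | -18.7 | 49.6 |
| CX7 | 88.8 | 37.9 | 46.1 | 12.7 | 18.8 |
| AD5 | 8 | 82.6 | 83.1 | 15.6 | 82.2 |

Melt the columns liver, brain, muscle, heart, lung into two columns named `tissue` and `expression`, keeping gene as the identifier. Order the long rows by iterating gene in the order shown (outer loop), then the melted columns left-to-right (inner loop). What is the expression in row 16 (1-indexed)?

88.8

25 rows total (5 × 5). Row 16: index ⌊(16-1)/5⌋ = 3 into gene → CX7; (16-1) mod 5 = 0 into the melted columns → liver.
So row 16 is (CX7, liver, 88.8); expression = 88.8.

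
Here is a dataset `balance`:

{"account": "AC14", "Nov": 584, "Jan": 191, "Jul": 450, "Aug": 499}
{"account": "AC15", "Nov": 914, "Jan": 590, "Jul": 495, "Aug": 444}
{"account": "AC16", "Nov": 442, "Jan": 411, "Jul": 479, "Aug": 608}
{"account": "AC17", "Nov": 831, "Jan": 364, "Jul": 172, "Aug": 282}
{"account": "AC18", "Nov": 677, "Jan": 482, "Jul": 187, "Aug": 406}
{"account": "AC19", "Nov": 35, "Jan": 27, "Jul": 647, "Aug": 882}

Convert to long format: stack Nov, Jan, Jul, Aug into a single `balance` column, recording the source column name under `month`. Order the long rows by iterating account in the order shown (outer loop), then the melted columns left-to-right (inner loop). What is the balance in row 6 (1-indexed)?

24 rows total (6 × 4). Row 6: index ⌊(6-1)/4⌋ = 1 into account → AC15; (6-1) mod 4 = 1 into the melted columns → Jan.
So row 6 is (AC15, Jan, 590); balance = 590.

590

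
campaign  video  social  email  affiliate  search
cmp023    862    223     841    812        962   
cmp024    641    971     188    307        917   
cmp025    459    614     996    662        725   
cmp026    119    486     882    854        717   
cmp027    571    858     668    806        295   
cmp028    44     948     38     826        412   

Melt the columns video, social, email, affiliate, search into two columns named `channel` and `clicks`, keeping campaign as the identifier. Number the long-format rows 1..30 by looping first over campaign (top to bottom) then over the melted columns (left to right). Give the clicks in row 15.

725

30 rows total (6 × 5). Row 15: index ⌊(15-1)/5⌋ = 2 into campaign → cmp025; (15-1) mod 5 = 4 into the melted columns → search.
So row 15 is (cmp025, search, 725); clicks = 725.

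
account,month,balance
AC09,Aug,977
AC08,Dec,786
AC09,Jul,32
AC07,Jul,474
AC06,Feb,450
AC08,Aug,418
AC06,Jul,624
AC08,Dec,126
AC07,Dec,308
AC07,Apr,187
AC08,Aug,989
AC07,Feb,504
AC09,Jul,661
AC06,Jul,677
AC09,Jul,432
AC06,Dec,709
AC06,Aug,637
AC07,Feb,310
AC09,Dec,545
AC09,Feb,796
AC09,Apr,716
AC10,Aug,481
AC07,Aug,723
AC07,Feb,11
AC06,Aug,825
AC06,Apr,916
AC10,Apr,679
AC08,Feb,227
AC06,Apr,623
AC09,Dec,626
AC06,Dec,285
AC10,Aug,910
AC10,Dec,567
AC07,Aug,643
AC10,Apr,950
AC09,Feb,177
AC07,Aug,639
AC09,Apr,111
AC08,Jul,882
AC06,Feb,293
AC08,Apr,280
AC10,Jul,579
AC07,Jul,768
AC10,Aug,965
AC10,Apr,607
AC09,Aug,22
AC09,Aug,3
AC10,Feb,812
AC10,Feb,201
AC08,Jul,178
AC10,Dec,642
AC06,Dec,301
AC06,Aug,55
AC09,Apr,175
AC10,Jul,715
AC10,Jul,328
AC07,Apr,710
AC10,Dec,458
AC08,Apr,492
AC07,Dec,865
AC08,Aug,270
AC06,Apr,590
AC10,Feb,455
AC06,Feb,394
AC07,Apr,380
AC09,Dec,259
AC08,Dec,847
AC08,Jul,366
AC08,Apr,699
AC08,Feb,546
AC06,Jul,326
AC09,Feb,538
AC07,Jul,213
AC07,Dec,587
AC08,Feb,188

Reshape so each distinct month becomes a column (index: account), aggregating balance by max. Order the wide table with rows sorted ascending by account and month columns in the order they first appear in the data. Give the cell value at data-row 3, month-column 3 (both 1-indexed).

With rows sorted ascending by account, row 3 is account=AC08. month columns in first-appearance order: Aug, Dec, Jul, Feb, Apr; column 3 is Jul.
Long rows with account=AC08, month=Jul: max(882, 178, 366) = 882.

882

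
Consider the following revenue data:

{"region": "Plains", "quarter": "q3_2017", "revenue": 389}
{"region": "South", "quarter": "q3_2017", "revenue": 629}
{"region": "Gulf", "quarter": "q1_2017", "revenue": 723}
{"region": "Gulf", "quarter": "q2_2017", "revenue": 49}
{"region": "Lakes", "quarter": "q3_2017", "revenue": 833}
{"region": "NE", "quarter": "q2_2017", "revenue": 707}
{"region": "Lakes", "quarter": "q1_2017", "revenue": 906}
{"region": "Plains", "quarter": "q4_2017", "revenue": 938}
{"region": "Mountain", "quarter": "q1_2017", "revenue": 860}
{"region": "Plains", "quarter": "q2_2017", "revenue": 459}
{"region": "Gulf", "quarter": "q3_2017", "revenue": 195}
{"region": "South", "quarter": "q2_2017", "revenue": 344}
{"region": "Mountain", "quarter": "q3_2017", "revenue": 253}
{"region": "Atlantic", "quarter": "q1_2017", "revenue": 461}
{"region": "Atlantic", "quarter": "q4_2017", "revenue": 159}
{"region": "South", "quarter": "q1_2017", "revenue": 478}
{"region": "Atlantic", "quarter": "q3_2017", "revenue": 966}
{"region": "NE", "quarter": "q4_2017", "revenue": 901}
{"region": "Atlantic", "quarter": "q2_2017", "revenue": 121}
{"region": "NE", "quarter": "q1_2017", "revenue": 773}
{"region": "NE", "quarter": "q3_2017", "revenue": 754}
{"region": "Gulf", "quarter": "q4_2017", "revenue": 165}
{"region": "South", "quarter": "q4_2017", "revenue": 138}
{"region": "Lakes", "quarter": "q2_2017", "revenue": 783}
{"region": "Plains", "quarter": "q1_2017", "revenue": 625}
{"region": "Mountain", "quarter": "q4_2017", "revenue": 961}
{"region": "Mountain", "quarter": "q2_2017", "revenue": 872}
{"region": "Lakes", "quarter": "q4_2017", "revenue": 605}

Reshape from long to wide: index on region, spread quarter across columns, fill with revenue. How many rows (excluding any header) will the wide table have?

7

7 distinct region values → 7 rows.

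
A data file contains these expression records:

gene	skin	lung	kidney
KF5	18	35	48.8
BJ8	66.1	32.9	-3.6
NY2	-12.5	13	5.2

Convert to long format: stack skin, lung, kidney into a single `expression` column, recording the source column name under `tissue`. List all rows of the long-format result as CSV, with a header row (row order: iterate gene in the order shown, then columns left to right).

Each (gene, column) pair becomes one row: 3 × 3 = 9 rows.
For example, (KF5, skin) → expression=18.

gene,tissue,expression
KF5,skin,18
KF5,lung,35
KF5,kidney,48.8
BJ8,skin,66.1
BJ8,lung,32.9
BJ8,kidney,-3.6
NY2,skin,-12.5
NY2,lung,13
NY2,kidney,5.2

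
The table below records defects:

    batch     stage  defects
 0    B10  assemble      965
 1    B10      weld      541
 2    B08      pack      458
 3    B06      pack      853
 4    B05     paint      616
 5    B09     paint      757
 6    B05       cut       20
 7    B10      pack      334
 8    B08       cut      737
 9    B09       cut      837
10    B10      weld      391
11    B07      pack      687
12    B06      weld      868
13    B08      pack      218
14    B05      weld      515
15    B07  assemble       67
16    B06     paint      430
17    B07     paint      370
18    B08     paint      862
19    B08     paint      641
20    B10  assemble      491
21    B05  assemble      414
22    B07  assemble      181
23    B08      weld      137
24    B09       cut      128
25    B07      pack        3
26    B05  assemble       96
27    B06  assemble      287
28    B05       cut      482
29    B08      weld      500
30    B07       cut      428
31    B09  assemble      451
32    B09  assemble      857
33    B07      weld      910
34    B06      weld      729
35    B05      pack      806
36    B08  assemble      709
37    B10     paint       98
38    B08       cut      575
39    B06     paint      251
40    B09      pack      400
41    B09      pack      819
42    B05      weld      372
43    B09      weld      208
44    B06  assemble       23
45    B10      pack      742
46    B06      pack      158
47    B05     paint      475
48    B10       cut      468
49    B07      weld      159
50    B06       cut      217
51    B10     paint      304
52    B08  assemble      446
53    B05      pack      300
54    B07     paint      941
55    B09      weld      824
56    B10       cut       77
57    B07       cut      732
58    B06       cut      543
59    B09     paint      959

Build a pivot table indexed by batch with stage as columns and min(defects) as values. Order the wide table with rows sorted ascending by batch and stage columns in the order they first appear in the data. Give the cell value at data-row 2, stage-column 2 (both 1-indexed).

729

With rows sorted ascending by batch, row 2 is batch=B06. stage columns in first-appearance order: assemble, weld, pack, paint, cut; column 2 is weld.
Long rows with batch=B06, stage=weld: min(868, 729) = 729.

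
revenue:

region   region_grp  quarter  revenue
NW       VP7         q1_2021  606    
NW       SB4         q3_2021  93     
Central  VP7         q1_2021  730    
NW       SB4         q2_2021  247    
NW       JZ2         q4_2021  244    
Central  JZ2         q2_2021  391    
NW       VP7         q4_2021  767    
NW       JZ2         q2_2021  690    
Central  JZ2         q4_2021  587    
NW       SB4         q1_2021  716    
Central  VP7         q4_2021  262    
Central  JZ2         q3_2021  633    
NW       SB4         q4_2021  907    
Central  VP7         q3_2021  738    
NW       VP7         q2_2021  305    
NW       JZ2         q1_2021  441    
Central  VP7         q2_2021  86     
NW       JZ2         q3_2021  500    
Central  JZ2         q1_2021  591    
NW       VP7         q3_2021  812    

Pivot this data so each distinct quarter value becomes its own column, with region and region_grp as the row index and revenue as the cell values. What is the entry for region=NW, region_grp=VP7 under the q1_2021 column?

Wide layout: rows indexed by region and region_grp, columns are the 4 distinct quarter values (q1_2021, q3_2021, q2_2021, q4_2021).
Cell (region=NW, region_grp=VP7, quarter=q1_2021) draws from the long row where region=NW, region_grp=VP7 and quarter=q1_2021, which has revenue=606.

606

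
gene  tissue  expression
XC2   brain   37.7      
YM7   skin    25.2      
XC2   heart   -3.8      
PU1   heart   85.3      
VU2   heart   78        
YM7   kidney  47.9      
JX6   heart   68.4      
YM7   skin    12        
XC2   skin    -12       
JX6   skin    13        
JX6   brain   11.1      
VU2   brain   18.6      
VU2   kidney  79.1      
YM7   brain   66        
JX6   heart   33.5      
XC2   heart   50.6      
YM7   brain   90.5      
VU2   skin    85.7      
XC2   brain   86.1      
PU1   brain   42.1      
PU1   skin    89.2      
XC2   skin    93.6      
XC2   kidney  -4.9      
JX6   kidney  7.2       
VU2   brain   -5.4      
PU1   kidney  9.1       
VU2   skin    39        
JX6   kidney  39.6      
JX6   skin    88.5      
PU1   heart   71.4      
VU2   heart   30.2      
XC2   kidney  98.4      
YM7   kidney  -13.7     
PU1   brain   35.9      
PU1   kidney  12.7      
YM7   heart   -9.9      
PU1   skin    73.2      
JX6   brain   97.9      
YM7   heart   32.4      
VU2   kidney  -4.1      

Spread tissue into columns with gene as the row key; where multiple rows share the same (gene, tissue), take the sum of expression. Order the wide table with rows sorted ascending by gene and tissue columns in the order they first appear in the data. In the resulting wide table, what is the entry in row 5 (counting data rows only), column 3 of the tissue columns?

22.5

With rows sorted ascending by gene, row 5 is gene=YM7. tissue columns in first-appearance order: brain, skin, heart, kidney; column 3 is heart.
Long rows with gene=YM7, tissue=heart: -9.9 + 32.4 = 22.5.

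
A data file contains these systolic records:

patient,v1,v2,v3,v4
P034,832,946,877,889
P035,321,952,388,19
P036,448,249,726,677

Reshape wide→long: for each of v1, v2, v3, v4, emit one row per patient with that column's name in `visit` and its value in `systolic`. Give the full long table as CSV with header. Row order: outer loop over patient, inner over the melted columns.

Each (patient, column) pair becomes one row: 3 × 4 = 12 rows.
For example, (P034, v1) → systolic=832.

patient,visit,systolic
P034,v1,832
P034,v2,946
P034,v3,877
P034,v4,889
P035,v1,321
P035,v2,952
P035,v3,388
P035,v4,19
P036,v1,448
P036,v2,249
P036,v3,726
P036,v4,677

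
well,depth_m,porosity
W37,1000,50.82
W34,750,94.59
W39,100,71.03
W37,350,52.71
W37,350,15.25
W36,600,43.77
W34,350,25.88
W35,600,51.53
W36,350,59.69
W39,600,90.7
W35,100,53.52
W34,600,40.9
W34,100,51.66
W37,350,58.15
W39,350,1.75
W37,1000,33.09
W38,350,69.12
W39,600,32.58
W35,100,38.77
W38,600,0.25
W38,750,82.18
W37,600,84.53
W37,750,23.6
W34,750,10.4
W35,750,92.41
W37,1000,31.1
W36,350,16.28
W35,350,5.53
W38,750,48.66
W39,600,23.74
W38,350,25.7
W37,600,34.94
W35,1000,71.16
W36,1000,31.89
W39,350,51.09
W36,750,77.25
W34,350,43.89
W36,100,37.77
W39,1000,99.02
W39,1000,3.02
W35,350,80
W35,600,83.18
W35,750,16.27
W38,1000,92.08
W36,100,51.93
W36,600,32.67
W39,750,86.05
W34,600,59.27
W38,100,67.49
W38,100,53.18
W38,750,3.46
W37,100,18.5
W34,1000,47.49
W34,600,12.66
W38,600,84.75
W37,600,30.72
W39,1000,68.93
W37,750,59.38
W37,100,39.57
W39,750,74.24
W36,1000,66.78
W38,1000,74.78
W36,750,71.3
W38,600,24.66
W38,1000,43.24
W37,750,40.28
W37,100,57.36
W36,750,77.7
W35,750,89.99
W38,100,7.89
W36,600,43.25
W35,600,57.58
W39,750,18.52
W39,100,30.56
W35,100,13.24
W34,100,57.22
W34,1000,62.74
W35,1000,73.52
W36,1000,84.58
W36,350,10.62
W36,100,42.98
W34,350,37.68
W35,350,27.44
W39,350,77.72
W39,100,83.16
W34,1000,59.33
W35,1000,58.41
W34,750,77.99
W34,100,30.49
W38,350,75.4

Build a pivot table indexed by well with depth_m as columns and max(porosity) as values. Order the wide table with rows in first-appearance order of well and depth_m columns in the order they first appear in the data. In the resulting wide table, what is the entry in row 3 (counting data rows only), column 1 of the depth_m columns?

With rows in first-appearance order of well, row 3 is well=W39. depth_m columns in first-appearance order: 1000, 750, 100, 350, 600; column 1 is 1000.
Long rows with well=W39, depth_m=1000: max(99.02, 3.02, 68.93) = 99.02.

99.02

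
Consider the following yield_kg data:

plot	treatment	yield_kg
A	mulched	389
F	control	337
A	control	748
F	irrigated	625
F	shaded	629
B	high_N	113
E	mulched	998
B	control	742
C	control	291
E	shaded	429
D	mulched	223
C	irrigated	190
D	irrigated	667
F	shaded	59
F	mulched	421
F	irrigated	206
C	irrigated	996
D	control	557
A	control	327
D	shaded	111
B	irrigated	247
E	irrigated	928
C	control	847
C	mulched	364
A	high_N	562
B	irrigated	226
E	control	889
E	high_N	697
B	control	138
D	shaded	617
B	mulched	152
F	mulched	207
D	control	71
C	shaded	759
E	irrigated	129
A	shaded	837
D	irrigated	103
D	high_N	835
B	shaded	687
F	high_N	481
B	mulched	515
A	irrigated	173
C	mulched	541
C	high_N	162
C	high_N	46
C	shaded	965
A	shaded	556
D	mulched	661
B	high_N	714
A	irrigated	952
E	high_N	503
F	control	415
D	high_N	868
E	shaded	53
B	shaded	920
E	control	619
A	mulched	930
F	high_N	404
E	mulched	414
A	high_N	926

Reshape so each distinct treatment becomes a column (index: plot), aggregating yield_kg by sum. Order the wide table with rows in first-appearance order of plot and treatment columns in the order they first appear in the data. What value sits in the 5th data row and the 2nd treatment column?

1138

With rows in first-appearance order of plot, row 5 is plot=C. treatment columns in first-appearance order: mulched, control, irrigated, shaded, high_N; column 2 is control.
Long rows with plot=C, treatment=control: 291 + 847 = 1138.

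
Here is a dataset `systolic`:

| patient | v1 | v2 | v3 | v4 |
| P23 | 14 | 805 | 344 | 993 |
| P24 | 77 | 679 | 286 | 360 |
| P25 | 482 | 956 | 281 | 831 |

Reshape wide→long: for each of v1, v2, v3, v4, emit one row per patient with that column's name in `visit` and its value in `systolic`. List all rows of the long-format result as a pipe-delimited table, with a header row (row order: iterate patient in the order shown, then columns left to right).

Each (patient, column) pair becomes one row: 3 × 4 = 12 rows.
For example, (P23, v1) → systolic=14.

| patient | visit | systolic |
| P23 | v1 | 14 |
| P23 | v2 | 805 |
| P23 | v3 | 344 |
| P23 | v4 | 993 |
| P24 | v1 | 77 |
| P24 | v2 | 679 |
| P24 | v3 | 286 |
| P24 | v4 | 360 |
| P25 | v1 | 482 |
| P25 | v2 | 956 |
| P25 | v3 | 281 |
| P25 | v4 | 831 |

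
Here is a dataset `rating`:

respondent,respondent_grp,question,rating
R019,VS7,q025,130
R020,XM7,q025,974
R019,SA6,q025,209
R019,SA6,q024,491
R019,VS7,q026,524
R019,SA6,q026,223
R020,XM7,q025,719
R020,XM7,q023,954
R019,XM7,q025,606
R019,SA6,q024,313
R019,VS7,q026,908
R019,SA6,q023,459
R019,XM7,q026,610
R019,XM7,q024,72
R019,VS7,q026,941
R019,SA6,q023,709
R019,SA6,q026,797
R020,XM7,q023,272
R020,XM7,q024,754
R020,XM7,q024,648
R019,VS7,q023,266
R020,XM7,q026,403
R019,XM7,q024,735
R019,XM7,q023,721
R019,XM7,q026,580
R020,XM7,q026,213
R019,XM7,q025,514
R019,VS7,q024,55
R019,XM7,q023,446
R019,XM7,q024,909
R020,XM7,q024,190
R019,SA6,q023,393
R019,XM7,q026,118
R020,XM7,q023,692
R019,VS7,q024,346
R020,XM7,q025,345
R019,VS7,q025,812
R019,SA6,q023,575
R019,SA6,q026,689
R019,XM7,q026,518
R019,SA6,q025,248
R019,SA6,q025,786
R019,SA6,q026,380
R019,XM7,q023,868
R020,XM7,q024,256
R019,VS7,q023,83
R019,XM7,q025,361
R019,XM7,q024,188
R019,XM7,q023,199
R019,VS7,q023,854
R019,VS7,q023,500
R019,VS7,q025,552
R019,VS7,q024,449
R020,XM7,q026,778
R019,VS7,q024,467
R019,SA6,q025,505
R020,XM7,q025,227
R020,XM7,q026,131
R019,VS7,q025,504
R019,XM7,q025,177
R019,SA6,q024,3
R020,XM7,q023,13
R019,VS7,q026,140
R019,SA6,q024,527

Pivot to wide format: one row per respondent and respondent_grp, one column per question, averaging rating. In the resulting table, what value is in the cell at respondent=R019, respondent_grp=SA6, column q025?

Rows with respondent=R019, respondent_grp=SA6 and question=q025: rating values are 209, 248, 786, 505.
(209 + 248 + 786 + 505) / 4 = 437.

437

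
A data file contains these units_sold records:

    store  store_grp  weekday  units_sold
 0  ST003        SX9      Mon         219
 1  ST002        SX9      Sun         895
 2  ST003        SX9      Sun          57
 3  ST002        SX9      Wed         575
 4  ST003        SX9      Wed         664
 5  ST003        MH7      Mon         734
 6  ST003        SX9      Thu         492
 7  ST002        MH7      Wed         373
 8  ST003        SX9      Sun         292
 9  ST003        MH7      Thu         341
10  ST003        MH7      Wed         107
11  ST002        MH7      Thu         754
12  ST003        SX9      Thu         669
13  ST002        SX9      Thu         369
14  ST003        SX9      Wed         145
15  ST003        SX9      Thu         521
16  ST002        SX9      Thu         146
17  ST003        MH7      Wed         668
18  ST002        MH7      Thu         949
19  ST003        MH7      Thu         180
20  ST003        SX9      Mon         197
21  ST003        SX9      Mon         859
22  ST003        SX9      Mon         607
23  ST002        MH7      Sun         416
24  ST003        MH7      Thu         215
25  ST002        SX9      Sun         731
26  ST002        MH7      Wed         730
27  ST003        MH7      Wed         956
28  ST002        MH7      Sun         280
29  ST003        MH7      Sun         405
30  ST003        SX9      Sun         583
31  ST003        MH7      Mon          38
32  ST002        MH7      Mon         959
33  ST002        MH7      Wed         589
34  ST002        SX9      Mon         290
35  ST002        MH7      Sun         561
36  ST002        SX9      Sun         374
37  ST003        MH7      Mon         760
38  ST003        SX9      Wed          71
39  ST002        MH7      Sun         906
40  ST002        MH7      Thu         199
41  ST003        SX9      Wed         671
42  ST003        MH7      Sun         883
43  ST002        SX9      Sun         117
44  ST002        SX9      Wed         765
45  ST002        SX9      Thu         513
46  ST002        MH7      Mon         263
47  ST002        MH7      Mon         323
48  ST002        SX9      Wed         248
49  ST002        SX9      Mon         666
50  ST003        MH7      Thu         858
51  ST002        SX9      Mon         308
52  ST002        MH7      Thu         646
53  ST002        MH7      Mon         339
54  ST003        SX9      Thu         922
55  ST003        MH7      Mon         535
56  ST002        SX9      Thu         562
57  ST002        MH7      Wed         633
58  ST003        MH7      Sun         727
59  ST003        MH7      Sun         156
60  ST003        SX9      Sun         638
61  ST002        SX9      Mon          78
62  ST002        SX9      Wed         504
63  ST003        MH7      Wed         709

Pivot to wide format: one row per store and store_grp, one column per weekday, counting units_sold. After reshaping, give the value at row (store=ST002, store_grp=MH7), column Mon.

4

Rows with store=ST002, store_grp=MH7 and weekday=Mon: units_sold values are 959, 263, 323, 339.
4 rows match — count = 4.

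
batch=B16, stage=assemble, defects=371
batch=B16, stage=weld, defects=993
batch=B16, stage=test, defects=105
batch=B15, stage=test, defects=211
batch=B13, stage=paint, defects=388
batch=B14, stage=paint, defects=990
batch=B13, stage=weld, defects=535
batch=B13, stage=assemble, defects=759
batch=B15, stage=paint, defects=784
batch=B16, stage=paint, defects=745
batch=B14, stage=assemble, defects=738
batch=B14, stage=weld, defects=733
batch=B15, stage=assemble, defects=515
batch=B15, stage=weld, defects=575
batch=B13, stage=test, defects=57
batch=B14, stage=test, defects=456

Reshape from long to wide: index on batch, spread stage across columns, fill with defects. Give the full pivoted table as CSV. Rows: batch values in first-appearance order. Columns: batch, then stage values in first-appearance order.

Columns: batch plus the 4 distinct stage values (assemble, weld, test, paint).
For example, row B16 column assemble takes defects=371 from the long row (B16, assemble).

batch,assemble,weld,test,paint
B16,371,993,105,745
B15,515,575,211,784
B13,759,535,57,388
B14,738,733,456,990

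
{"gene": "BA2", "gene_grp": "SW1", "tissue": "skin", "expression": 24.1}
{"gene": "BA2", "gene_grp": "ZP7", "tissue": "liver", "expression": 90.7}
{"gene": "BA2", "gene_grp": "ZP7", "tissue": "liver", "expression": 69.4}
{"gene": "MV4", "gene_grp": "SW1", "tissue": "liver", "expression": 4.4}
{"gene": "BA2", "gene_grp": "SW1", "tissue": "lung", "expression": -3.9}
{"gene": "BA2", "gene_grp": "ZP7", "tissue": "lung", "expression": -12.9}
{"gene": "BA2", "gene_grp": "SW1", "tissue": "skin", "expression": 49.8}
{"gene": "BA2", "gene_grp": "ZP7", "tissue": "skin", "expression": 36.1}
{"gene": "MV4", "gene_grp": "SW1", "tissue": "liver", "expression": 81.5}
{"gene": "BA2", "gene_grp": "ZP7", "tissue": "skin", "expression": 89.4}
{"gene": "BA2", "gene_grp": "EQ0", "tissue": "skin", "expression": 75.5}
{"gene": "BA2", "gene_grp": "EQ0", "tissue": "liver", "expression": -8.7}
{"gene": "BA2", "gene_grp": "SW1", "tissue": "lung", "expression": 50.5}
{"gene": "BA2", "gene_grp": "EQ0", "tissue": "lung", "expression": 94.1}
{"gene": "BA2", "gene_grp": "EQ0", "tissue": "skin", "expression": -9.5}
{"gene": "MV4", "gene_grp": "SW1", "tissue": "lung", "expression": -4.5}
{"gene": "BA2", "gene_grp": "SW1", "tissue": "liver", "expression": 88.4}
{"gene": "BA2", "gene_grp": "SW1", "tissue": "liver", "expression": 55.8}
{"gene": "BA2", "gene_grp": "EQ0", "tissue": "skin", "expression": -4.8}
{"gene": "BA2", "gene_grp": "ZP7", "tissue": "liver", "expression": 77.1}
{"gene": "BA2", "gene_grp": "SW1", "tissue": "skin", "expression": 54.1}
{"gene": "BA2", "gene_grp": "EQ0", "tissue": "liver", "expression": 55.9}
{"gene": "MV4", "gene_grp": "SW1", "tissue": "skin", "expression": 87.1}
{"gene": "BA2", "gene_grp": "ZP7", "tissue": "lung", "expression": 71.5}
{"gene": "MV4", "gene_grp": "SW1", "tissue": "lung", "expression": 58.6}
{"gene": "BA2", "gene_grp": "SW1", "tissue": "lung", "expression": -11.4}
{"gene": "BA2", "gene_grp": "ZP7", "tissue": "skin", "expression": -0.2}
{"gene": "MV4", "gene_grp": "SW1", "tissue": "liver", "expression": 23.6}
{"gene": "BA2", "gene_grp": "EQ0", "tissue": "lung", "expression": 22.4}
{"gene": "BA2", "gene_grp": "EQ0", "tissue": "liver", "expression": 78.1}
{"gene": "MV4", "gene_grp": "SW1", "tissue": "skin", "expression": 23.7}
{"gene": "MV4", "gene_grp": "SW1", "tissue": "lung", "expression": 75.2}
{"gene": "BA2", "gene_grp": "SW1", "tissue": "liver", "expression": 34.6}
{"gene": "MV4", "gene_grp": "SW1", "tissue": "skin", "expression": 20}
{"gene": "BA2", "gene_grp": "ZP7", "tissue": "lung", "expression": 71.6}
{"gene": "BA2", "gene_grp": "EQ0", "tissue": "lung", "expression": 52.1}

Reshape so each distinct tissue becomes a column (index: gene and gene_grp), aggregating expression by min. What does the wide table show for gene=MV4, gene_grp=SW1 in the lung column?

Rows with gene=MV4, gene_grp=SW1 and tissue=lung: expression values are -4.5, 58.6, 75.2.
min(-4.5, 58.6, 75.2) = -4.5.

-4.5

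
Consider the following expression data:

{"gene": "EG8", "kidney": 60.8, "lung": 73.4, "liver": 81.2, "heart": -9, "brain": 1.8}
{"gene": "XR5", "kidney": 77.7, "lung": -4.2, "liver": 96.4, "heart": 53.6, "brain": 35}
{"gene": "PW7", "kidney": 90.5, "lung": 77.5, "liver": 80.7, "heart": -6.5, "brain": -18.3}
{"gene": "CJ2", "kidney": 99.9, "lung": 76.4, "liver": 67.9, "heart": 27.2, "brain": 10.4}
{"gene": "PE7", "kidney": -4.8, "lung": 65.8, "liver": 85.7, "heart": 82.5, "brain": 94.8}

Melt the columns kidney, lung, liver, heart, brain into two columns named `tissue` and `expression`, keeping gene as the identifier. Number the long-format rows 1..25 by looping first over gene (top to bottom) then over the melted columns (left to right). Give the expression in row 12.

77.5

25 rows total (5 × 5). Row 12: index ⌊(12-1)/5⌋ = 2 into gene → PW7; (12-1) mod 5 = 1 into the melted columns → lung.
So row 12 is (PW7, lung, 77.5); expression = 77.5.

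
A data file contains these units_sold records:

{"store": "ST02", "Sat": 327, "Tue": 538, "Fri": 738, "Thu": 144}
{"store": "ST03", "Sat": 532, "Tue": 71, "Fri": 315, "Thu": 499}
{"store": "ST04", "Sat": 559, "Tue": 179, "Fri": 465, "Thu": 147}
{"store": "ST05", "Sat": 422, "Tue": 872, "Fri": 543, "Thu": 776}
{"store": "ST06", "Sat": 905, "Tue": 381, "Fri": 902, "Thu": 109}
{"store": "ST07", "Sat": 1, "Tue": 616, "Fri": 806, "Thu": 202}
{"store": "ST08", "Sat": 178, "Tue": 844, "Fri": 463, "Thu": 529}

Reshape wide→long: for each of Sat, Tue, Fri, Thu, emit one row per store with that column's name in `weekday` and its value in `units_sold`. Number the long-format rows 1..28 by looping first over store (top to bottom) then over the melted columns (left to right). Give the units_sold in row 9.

28 rows total (7 × 4). Row 9: index ⌊(9-1)/4⌋ = 2 into store → ST04; (9-1) mod 4 = 0 into the melted columns → Sat.
So row 9 is (ST04, Sat, 559); units_sold = 559.

559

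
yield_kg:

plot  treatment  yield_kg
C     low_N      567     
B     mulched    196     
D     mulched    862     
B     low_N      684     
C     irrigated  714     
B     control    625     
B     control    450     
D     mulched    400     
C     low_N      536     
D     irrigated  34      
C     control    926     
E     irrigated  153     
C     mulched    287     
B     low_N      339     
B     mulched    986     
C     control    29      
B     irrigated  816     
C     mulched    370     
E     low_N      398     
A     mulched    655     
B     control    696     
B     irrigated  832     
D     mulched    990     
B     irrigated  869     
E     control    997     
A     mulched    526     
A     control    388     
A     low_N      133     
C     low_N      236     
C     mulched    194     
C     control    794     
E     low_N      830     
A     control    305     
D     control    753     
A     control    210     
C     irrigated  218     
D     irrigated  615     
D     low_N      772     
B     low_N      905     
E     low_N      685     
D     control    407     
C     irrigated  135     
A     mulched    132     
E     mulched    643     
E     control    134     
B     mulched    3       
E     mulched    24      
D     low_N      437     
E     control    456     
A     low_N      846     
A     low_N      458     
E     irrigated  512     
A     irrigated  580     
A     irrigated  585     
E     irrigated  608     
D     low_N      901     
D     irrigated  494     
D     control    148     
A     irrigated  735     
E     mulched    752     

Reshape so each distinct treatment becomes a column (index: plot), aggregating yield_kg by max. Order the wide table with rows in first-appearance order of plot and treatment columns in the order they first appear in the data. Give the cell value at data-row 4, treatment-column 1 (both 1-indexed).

With rows in first-appearance order of plot, row 4 is plot=E. treatment columns in first-appearance order: low_N, mulched, irrigated, control; column 1 is low_N.
Long rows with plot=E, treatment=low_N: max(398, 830, 685) = 830.

830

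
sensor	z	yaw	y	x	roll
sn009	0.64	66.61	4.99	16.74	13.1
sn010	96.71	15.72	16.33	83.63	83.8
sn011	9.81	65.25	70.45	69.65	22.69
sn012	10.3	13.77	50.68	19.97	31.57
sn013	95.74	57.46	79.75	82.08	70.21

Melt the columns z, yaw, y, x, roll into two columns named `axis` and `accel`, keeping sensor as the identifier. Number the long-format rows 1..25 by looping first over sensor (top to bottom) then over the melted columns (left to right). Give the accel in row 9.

25 rows total (5 × 5). Row 9: index ⌊(9-1)/5⌋ = 1 into sensor → sn010; (9-1) mod 5 = 3 into the melted columns → x.
So row 9 is (sn010, x, 83.63); accel = 83.63.

83.63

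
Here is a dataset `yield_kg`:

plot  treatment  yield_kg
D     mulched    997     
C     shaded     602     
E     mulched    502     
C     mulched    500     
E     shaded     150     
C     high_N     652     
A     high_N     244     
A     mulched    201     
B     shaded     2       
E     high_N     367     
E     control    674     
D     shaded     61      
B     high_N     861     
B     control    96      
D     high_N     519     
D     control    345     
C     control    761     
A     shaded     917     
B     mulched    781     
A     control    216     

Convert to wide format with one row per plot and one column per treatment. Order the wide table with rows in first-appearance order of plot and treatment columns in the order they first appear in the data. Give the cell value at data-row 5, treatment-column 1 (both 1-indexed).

With rows in first-appearance order of plot, row 5 is plot=B. treatment columns in first-appearance order: mulched, shaded, high_N, control; column 1 is mulched.
Long rows with plot=B, treatment=mulched: yield_kg = 781.

781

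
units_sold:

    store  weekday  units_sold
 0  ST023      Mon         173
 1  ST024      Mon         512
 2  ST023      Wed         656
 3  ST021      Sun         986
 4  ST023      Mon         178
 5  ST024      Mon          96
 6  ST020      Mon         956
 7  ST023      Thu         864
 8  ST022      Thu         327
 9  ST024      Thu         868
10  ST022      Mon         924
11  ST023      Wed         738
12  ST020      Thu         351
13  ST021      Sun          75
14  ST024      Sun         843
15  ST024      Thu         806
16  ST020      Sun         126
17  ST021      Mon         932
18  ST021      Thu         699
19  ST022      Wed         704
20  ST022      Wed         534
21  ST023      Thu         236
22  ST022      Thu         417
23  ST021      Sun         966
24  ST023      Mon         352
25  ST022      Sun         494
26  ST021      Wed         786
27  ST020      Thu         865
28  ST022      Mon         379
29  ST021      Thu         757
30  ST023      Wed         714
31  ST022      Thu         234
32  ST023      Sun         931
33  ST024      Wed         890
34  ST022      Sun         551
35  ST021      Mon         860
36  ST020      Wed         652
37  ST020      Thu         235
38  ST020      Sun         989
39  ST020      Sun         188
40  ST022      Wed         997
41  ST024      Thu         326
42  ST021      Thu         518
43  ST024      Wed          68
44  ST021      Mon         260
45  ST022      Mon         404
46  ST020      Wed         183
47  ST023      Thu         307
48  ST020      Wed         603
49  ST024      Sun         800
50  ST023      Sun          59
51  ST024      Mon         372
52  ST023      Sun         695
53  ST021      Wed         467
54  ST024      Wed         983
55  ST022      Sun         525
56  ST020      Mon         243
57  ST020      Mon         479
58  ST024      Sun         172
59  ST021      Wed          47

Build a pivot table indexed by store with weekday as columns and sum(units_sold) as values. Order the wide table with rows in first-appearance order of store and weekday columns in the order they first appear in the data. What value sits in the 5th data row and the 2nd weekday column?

2235

With rows in first-appearance order of store, row 5 is store=ST022. weekday columns in first-appearance order: Mon, Wed, Sun, Thu; column 2 is Wed.
Long rows with store=ST022, weekday=Wed: 704 + 534 + 997 = 2235.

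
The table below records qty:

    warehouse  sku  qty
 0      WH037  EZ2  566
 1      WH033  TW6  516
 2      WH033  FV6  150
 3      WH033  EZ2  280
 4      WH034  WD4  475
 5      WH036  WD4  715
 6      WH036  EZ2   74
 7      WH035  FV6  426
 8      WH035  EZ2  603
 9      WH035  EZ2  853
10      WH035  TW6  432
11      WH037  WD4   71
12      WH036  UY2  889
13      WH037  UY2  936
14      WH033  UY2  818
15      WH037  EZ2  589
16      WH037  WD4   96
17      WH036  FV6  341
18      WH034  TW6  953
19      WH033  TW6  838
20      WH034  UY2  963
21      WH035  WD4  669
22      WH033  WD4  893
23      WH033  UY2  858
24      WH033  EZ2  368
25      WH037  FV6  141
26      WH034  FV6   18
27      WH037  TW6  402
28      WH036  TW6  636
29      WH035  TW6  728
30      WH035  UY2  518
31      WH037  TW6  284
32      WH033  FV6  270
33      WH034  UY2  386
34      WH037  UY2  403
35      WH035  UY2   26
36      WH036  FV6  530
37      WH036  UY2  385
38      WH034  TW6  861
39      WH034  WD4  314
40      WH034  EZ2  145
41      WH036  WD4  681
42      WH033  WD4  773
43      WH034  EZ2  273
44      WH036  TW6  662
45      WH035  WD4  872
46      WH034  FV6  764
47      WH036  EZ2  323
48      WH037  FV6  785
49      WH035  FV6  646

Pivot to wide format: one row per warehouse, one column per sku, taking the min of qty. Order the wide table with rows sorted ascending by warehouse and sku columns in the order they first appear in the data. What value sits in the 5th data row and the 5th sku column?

403

With rows sorted ascending by warehouse, row 5 is warehouse=WH037. sku columns in first-appearance order: EZ2, TW6, FV6, WD4, UY2; column 5 is UY2.
Long rows with warehouse=WH037, sku=UY2: min(936, 403) = 403.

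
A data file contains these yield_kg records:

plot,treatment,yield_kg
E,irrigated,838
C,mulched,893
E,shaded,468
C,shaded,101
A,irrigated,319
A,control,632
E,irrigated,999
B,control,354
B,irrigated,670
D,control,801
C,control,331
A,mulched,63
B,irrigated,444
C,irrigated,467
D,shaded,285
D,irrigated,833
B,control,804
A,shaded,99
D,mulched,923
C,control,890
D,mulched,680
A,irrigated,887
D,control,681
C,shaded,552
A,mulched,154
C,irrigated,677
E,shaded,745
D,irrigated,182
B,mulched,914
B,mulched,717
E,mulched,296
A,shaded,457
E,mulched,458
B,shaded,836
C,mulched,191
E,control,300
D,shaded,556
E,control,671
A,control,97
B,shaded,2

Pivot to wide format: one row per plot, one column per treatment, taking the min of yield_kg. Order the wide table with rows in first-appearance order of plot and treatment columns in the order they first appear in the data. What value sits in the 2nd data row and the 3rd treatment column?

101

With rows in first-appearance order of plot, row 2 is plot=C. treatment columns in first-appearance order: irrigated, mulched, shaded, control; column 3 is shaded.
Long rows with plot=C, treatment=shaded: min(101, 552) = 101.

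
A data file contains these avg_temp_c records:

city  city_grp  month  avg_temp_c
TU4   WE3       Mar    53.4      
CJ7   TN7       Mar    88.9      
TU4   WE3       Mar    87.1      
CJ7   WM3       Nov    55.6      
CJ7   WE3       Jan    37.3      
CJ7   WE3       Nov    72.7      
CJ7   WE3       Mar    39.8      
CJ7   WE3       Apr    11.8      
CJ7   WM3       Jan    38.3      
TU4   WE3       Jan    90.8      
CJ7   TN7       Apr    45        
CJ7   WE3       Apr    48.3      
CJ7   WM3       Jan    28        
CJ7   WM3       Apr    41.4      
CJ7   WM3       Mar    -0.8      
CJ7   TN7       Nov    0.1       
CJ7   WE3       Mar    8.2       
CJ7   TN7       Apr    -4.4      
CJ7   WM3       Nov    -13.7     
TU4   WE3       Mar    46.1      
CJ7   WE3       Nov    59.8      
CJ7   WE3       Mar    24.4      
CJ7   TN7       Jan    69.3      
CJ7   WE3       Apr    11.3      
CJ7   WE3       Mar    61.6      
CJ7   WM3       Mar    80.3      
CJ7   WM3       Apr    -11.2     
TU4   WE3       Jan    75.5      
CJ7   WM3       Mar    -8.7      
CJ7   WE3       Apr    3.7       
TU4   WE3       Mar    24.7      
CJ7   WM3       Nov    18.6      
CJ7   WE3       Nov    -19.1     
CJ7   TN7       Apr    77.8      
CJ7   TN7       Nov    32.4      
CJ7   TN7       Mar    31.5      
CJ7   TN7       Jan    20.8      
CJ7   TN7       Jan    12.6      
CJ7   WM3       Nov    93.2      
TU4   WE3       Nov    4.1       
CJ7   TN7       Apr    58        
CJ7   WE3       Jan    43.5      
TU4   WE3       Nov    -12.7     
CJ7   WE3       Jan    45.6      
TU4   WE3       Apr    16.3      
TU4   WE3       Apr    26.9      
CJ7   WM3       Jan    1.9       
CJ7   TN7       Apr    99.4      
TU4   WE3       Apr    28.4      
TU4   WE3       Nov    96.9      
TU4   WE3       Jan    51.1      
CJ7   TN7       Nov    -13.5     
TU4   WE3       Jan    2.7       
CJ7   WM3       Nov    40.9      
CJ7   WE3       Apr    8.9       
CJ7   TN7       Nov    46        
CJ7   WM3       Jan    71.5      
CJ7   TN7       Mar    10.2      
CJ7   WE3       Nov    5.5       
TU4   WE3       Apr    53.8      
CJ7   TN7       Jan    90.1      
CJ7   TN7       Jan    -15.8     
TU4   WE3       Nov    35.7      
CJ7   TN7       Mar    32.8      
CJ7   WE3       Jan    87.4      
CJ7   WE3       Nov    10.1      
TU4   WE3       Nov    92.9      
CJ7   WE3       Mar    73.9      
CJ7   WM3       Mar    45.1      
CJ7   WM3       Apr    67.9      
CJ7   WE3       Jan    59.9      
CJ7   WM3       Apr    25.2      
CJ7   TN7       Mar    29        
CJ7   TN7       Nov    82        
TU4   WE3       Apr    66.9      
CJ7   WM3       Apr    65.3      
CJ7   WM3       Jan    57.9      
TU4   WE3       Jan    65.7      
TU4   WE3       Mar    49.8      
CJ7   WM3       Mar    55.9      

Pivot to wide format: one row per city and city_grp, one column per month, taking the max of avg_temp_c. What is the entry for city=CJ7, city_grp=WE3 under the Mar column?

Rows with city=CJ7, city_grp=WE3 and month=Mar: avg_temp_c values are 39.8, 8.2, 24.4, 61.6, 73.9.
max(39.8, 8.2, 24.4, 61.6, 73.9) = 73.9.

73.9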